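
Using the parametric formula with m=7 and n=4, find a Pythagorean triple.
(33, 56, 65)

Euclid's formula: a = m² - n², b = 2mn, c = m² + n²
m = 7, n = 4
a = 7² - 4² = 49 - 16 = 33
b = 2 × 7 × 4 = 56
c = 7² + 4² = 49 + 16 = 65
Verification: 33² + 56² = 1089 + 3136 = 4225 = 65² ✓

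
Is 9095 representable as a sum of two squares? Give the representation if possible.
Not possible

Factorization: 9095 = 5 × 17 × 107
By Fermat: n is sum of two squares iff every prime p ≡ 3 (mod 4) appears to even power.
Prime(s) ≡ 3 (mod 4) with odd exponent: [(107, 1)]
Therefore 9095 cannot be expressed as a² + b².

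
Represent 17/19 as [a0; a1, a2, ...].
[0; 1, 8, 2]

Euclidean algorithm steps:
17 = 0 × 19 + 17
19 = 1 × 17 + 2
17 = 8 × 2 + 1
2 = 2 × 1 + 0
Continued fraction: [0; 1, 8, 2]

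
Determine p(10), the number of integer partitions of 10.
42

p(n) counts ways to write n as a sum of positive integers (order ignored).
Examples: 10; 9 + 1; 8 + 2; 8 + 1 + 1; 7 + 3; ... (42 total)
p(10) = 42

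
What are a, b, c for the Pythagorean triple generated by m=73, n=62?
(1485, 9052, 9173)

Euclid's formula: a = m² - n², b = 2mn, c = m² + n²
m = 73, n = 62
a = 73² - 62² = 5329 - 3844 = 1485
b = 2 × 73 × 62 = 9052
c = 73² + 62² = 5329 + 3844 = 9173
Verification: 1485² + 9052² = 2205225 + 81938704 = 84143929 = 9173² ✓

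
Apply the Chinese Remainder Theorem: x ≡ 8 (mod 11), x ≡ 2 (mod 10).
52

Using Chinese Remainder Theorem:
M = 11 × 10 = 110
M1 = 10, M2 = 11
y1 = 10^(-1) mod 11 = 10
y2 = 11^(-1) mod 10 = 1
x = (8×10×10 + 2×11×1) mod 110 = 52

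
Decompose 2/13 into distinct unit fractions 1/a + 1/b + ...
1/7 + 1/91

Greedy algorithm:
2/13: ceiling(13/2) = 7, use 1/7
1/91: ceiling(91/1) = 91, use 1/91
Result: 2/13 = 1/7 + 1/91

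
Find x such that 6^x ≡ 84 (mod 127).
26

Baby-step giant-step with step n = ⌈√127⌉ = 12.
Baby steps 6^j mod 127 (j:value) for j=0..11: 0:1, 1:6, 2:36, 3:89, 4:26, 5:29, 6:47, 7:28, 8:41, 9:119, 10:79, 11:93.
Giant-step multiplier: 6^(-12) ≡ 6^(126-12) = 6^114 ≡ 94 (mod 127).
Giant steps γ_i = 84·94^i mod 127: γ_0=84, γ_1=22, γ_2=36 (in table at j=2).
x = i·n + j = 2·12 + 2 = 26.
Check: 6^26 ≡ 84 (mod 127).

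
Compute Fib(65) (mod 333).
274

Matrix identity: Q^n = [[F_(n+1), F_n], [F_n, F_(n-1)]] with Q = [[1,1],[1,0]].
n = 65 = 1000001₂. Square-and-multiply, entries mod 333:
Q^1 = [[1,1],[1,0]]
Q^2 = (Q^1)² = [[2,1],[1,1]]
Q^4 = (Q^2)² = [[5,3],[3,2]]
Q^8 = (Q^4)² = [[34,21],[21,13]]
Q^16 = (Q^8)² = [[265,321],[321,277]]
Q^32 = (Q^16)² = [[106,156],[156,283]]
Q^65 = (Q^32)²·Q = [[19,274],[274,78]]
F_65 mod 333 = Q^65[0][1] = 274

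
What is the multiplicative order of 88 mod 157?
156

157 is prime, so ord(88) divides φ(157) = 156.
Divisors of 156: 1, 2, 3, 4, 6, 12, 13, 26, 39, 52, 78, 156.
Repeated squaring: 88^1 ≡ 88, 88^2 ≡ 51, 88^4 ≡ 89, 88^8 ≡ 71, 88^16 ≡ 17, 88^32 ≡ 132, 88^64 ≡ 154, 88^128 ≡ 9 (mod 157).
Test 88^d mod 157 for each divisor d in increasing order:
88^1 ≡ 88
88^2 ≡ 51
88^3 = 88^2·88^1 ≡ 92
88^4 ≡ 89
88^6 = 88^4·88^2 ≡ 143
88^12 = 88^8·88^4 ≡ 39
88^13 = 88^8·88^4·88^1 ≡ 135
88^26 = 88^16·88^8·88^2 ≡ 13
88^39 = 88^32·88^4·88^2·88^1 ≡ 28
88^52 = 88^32·88^16·88^4 ≡ 12
88^78 = 88^64·88^8·88^4·88^2 ≡ 156
88^156 = 88^128·88^16·88^8·88^4 ≡ 1  ← first divisor giving 1
The order is 156.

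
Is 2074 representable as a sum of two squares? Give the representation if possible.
7² + 45² (a=7, b=45)

Factorization: 2074 = 2 × 17 × 61
By Fermat: n is sum of two squares iff every prime p ≡ 3 (mod 4) appears to even power.
All primes ≡ 3 (mod 4) appear to even power.
Search a = 0, 1, 2, … for 2074 - a² a perfect square: first hit at a = 7: 2074 - 49 = 2025 = 45².
2074 = 7² + 45² = 49 + 2025 ✓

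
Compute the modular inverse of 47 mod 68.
55

gcd(47, 68) = 1, so the inverse exists.
Extended Euclidean algorithm on (68, 47):
68 = 1 × 47 + 21  ⟹  21 = (1)·68 + (-1)·47
47 = 2 × 21 + 5  ⟹  5 = (-2)·68 + (3)·47
21 = 4 × 5 + 1  ⟹  1 = (9)·68 + (-13)·47
So (-13)·47 ≡ 1 (mod 68), i.e. 47^(-1) ≡ -13 ≡ 55 (mod 68).
Check: 47 × 55 = 2585 ≡ 1 (mod 68)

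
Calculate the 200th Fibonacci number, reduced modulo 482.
229

Matrix identity: Q^n = [[F_(n+1), F_n], [F_n, F_(n-1)]] with Q = [[1,1],[1,0]].
n = 200 = 11001000₂. Square-and-multiply, entries mod 482:
Q^1 = [[1,1],[1,0]]
Q^3 = (Q^1)²·Q = [[3,2],[2,1]]
Q^6 = (Q^3)² = [[13,8],[8,5]]
Q^12 = (Q^6)² = [[233,144],[144,89]]
Q^25 = (Q^12)²·Q = [[411,315],[315,96]]
Q^50 = (Q^25)² = [[154,163],[163,473]]
Q^100 = (Q^50)² = [[157,17],[17,140]]
Q^200 = (Q^100)² = [[356,229],[229,127]]
F_200 mod 482 = Q^200[0][1] = 229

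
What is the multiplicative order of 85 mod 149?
37

149 is prime, so ord(85) divides φ(149) = 148.
Divisors of 148: 1, 2, 4, 37, 74, 148.
Repeated squaring: 85^1 ≡ 85, 85^2 ≡ 73, 85^4 ≡ 114, 85^8 ≡ 33, 85^16 ≡ 46, 85^32 ≡ 30, 85^64 ≡ 6, 85^128 ≡ 36 (mod 149).
Test 85^d mod 149 for each divisor d in increasing order:
85^1 ≡ 85
85^2 ≡ 73
85^4 ≡ 114
85^37 = 85^32·85^4·85^1 ≡ 1  ← first divisor giving 1
The order is 37.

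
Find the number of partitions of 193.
2168627105469

p(n) counts ways to write n as a sum of positive integers (order ignored).
Euler's pentagonal recurrence: p(k) = p(k-1) + p(k-2) - p(k-5) - p(k-7) + p(k-12) + p(k-15) - ... (offsets j(3j∓1)/2, signs ++--, p(0)=1, p(<0)=0).
DP table for k = 0..192: p(0)=1, p(1)=1, p(2)=2, p(3)=3, p(4)=5, p(5)=7, p(6)=11, p(7)=15, p(8)=22, p(9)=30, p(10)=42, p(11)=56, p(12)=77, p(13)=101, p(14)=135, p(15)=176, p(16)=231, p(17)=297, p(18)=385, p(19)=490, p(20)=627, p(21)=792, p(22)=1002, p(23)=1255, p(24)=1575, p(25)=1958, p(26)=2436, p(27)=3010, p(28)=3718, p(29)=4565, p(30)=5604, p(31)=6842, p(32)=8349, p(33)=10143, p(34)=12310, p(35)=14883, p(36)=17977, p(37)=21637, p(38)=26015, p(39)=31185, p(40)=37338, p(41)=44583, p(42)=53174, p(43)=63261, p(44)=75175, p(45)=89134, p(46)=105558, p(47)=124754, p(48)=147273, p(49)=173525, p(50)=204226, p(51)=239943, p(52)=281589, p(53)=329931, p(54)=386155, p(55)=451276, p(56)=526823, p(57)=614154, p(58)=715220, p(59)=831820, p(60)=966467, p(61)=1121505, p(62)=1300156, p(63)=1505499, p(64)=1741630, p(65)=2012558, p(66)=2323520, p(67)=2679689, p(68)=3087735, p(69)=3554345, p(70)=4087968, p(71)=4697205, p(72)=5392783, p(73)=6185689, p(74)=7089500, p(75)=8118264, p(76)=9289091, p(77)=10619863, p(78)=12132164, p(79)=13848650, p(80)=15796476, p(81)=18004327, p(82)=20506255, p(83)=23338469, p(84)=26543660, p(85)=30167357, p(86)=34262962, p(87)=38887673, p(88)=44108109, p(89)=49995925, p(90)=56634173, p(91)=64112359, p(92)=72533807, p(93)=82010177, p(94)=92669720, p(95)=104651419, p(96)=118114304, p(97)=133230930, p(98)=150198136, p(99)=169229875, p(100)=190569292, p(101)=214481126, p(102)=241265379, p(103)=271248950, p(104)=304801365, p(105)=342325709, p(106)=384276336, p(107)=431149389, p(108)=483502844, p(109)=541946240, p(110)=607163746, p(111)=679903203, p(112)=761002156, p(113)=851376628, p(114)=952050665, p(115)=1064144451, p(116)=1188908248, p(117)=1327710076, p(118)=1482074143, p(119)=1653668665, p(120)=1844349560, p(121)=2056148051, p(122)=2291320912, p(123)=2552338241, p(124)=2841940500, p(125)=3163127352, p(126)=3519222692, p(127)=3913864295, p(128)=4351078600, p(129)=4835271870, p(130)=5371315400, p(131)=5964539504, p(132)=6620830889, p(133)=7346629512, p(134)=8149040695, p(135)=9035836076, p(136)=10015581680, p(137)=11097645016, p(138)=12292341831, p(139)=13610949895, p(140)=15065878135, p(141)=16670689208, p(142)=18440293320, p(143)=20390982757, p(144)=22540654445, p(145)=24908858009, p(146)=27517052599, p(147)=30388671978, p(148)=33549419497, p(149)=37027355200, p(150)=40853235313, p(151)=45060624582, p(152)=49686288421, p(153)=54770336324, p(154)=60356673280, p(155)=66493182097, p(156)=73232243759, p(157)=80630964769, p(158)=88751778802, p(159)=97662728555, p(160)=107438159466, p(161)=118159068427, p(162)=129913904637, p(163)=142798995930, p(164)=156919475295, p(165)=172389800255, p(166)=189334822579, p(167)=207890420102, p(168)=228204732751, p(169)=250438925115, p(170)=274768617130, p(171)=301384802048, p(172)=330495499613, p(173)=362326859895, p(174)=397125074750, p(175)=435157697830, p(176)=476715857290, p(177)=522115831195, p(178)=571701605655, p(179)=625846753120, p(180)=684957390936, p(181)=749474411781, p(182)=819876908323, p(183)=896684817527, p(184)=980462880430, p(185)=1071823774337, p(186)=1171432692373, p(187)=1280011042268, p(188)=1398341745571, p(189)=1527273599625, p(190)=1667727404093, p(191)=1820701100652, p(192)=1987276856363.
Final step: p(193) = p(192) + p(191) - p(188) - p(186) + p(181) + p(178) - p(171) - p(167) + p(158) + p(153) - p(142) - p(136) + p(123) + p(116) - p(101) - p(93) + p(76) + p(67) - p(48) - p(38) + p(17) + p(6)
= 1987276856363 + 1820701100652 - 1398341745571 - 1171432692373 + 749474411781 + 571701605655 - 301384802048 - 207890420102 + 88751778802 + 54770336324 - 18440293320 - 10015581680 + 2552338241 + 1188908248 - 214481126 - 82010177 + 9289091 + 2679689 - 147273 - 26015 + 297 + 11
= 2168627105469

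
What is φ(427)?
360

427 = 7 × 61
φ(n) = n × ∏(1 - 1/p) for each prime p dividing n
φ(427) = 427 × (1 - 1/7) × (1 - 1/61) = 360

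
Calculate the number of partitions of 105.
342325709

p(n) counts ways to write n as a sum of positive integers (order ignored).
Euler's pentagonal recurrence: p(k) = p(k-1) + p(k-2) - p(k-5) - p(k-7) + p(k-12) + p(k-15) - ... (offsets j(3j∓1)/2, signs ++--, p(0)=1, p(<0)=0).
DP table for k = 0..104: p(0)=1, p(1)=1, p(2)=2, p(3)=3, p(4)=5, p(5)=7, p(6)=11, p(7)=15, p(8)=22, p(9)=30, p(10)=42, p(11)=56, p(12)=77, p(13)=101, p(14)=135, p(15)=176, p(16)=231, p(17)=297, p(18)=385, p(19)=490, p(20)=627, p(21)=792, p(22)=1002, p(23)=1255, p(24)=1575, p(25)=1958, p(26)=2436, p(27)=3010, p(28)=3718, p(29)=4565, p(30)=5604, p(31)=6842, p(32)=8349, p(33)=10143, p(34)=12310, p(35)=14883, p(36)=17977, p(37)=21637, p(38)=26015, p(39)=31185, p(40)=37338, p(41)=44583, p(42)=53174, p(43)=63261, p(44)=75175, p(45)=89134, p(46)=105558, p(47)=124754, p(48)=147273, p(49)=173525, p(50)=204226, p(51)=239943, p(52)=281589, p(53)=329931, p(54)=386155, p(55)=451276, p(56)=526823, p(57)=614154, p(58)=715220, p(59)=831820, p(60)=966467, p(61)=1121505, p(62)=1300156, p(63)=1505499, p(64)=1741630, p(65)=2012558, p(66)=2323520, p(67)=2679689, p(68)=3087735, p(69)=3554345, p(70)=4087968, p(71)=4697205, p(72)=5392783, p(73)=6185689, p(74)=7089500, p(75)=8118264, p(76)=9289091, p(77)=10619863, p(78)=12132164, p(79)=13848650, p(80)=15796476, p(81)=18004327, p(82)=20506255, p(83)=23338469, p(84)=26543660, p(85)=30167357, p(86)=34262962, p(87)=38887673, p(88)=44108109, p(89)=49995925, p(90)=56634173, p(91)=64112359, p(92)=72533807, p(93)=82010177, p(94)=92669720, p(95)=104651419, p(96)=118114304, p(97)=133230930, p(98)=150198136, p(99)=169229875, p(100)=190569292, p(101)=214481126, p(102)=241265379, p(103)=271248950, p(104)=304801365.
Final step: p(105) = p(104) + p(103) - p(100) - p(98) + p(93) + p(90) - p(83) - p(79) + p(70) + p(65) - p(54) - p(48) + p(35) + p(28) - p(13) - p(5)
= 304801365 + 271248950 - 190569292 - 150198136 + 82010177 + 56634173 - 23338469 - 13848650 + 4087968 + 2012558 - 386155 - 147273 + 14883 + 3718 - 101 - 7
= 342325709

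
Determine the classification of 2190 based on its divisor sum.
abundant

Proper divisors of 2190: sum = 1 + 2 + 3 + 5 + 6 + 10 + 15 + 30 + 73 + 146 + 219 + 365 + 438 + 730 + 1095 = 3138
Since 3138 > 2190, 2190 is abundant.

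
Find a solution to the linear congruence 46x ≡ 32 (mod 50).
x ≡ 17 (mod 25)

gcd(46, 50) = 2, which divides 32, so solutions exist.
Divide through by 2: 23x ≡ 16 (mod 25).
Find 23^(-1) mod 25 by the extended Euclidean algorithm:
25 = 1 × 23 + 2  ⟹  2 = (1)·25 + (-1)·23
23 = 11 × 2 + 1  ⟹  1 = (-11)·25 + (12)·23
So (12)·23 ≡ 1 (mod 25), i.e. 23^(-1) ≡ 12 (mod 25).
x ≡ 12 × 16 = 192 ≡ 17 (mod 25).
Check: 46 × 17 = 782 ≡ 32 (mod 50).
x ≡ 17 (mod 25), giving 2 solutions mod 50.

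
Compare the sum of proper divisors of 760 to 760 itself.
abundant

Proper divisors of 760: sum = 1 + 2 + 4 + 5 + 8 + 10 + 19 + 20 + 38 + 40 + 76 + 95 + 152 + 190 + 380 = 1040
Since 1040 > 760, 760 is abundant.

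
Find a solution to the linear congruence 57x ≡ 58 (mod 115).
x ≡ 114 (mod 115)

gcd(57, 115) = 1, which divides 58, so solutions exist.
Find 57^(-1) mod 115 by the extended Euclidean algorithm:
115 = 2 × 57 + 1  ⟹  1 = (1)·115 + (-2)·57
So (-2)·57 ≡ 1 (mod 115), i.e. 57^(-1) ≡ -2 ≡ 113 (mod 115).
x ≡ 113 × 58 = 6554 ≡ 114 (mod 115).
Check: 57 × 114 = 6498 ≡ 58 (mod 115).
Unique solution: x ≡ 114 (mod 115)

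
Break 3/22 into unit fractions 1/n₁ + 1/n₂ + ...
1/8 + 1/88

Greedy algorithm:
3/22: ceiling(22/3) = 8, use 1/8
1/88: ceiling(88/1) = 88, use 1/88
Result: 3/22 = 1/8 + 1/88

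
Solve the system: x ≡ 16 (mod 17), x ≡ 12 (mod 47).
764

Using Chinese Remainder Theorem:
M = 17 × 47 = 799
M1 = 47, M2 = 17
y1 = 47^(-1) mod 17 = 4
y2 = 17^(-1) mod 47 = 36
x = (16×47×4 + 12×17×36) mod 799 = 764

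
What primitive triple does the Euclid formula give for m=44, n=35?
(711, 3080, 3161)

Euclid's formula: a = m² - n², b = 2mn, c = m² + n²
m = 44, n = 35
a = 44² - 35² = 1936 - 1225 = 711
b = 2 × 44 × 35 = 3080
c = 44² + 35² = 1936 + 1225 = 3161
Verification: 711² + 3080² = 505521 + 9486400 = 9991921 = 3161² ✓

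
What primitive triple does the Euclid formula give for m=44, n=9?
(1855, 792, 2017)

Euclid's formula: a = m² - n², b = 2mn, c = m² + n²
m = 44, n = 9
a = 44² - 9² = 1936 - 81 = 1855
b = 2 × 44 × 9 = 792
c = 44² + 9² = 1936 + 81 = 2017
Verification: 1855² + 792² = 3441025 + 627264 = 4068289 = 2017² ✓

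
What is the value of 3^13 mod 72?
27

Repeated squaring. Binary of 13 = 1101.
3^1 ≡ 3 (mod 72); 3^2 ≡ 9 (mod 72); 3^4 ≡ 9 (mod 72); 3^8 ≡ 9 (mod 72)
3^13 = 3^1 × 3^4 × 3^8 ≡ 27 (mod 72)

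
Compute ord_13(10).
6

13 is prime, so ord(10) divides φ(13) = 12.
Divisors of 12: 1, 2, 3, 4, 6, 12.
Repeated squaring: 10^1 ≡ 10, 10^2 ≡ 9, 10^4 ≡ 3, 10^8 ≡ 9 (mod 13).
Test 10^d mod 13 for each divisor d in increasing order:
10^1 ≡ 10
10^2 ≡ 9
10^3 = 10^2·10^1 ≡ 12
10^4 ≡ 3
10^6 = 10^4·10^2 ≡ 1  ← first divisor giving 1
The order is 6.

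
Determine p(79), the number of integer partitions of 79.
13848650

p(n) counts ways to write n as a sum of positive integers (order ignored).
Euler's pentagonal recurrence: p(k) = p(k-1) + p(k-2) - p(k-5) - p(k-7) + p(k-12) + p(k-15) - ... (offsets j(3j∓1)/2, signs ++--, p(0)=1, p(<0)=0).
DP table for k = 0..78: p(0)=1, p(1)=1, p(2)=2, p(3)=3, p(4)=5, p(5)=7, p(6)=11, p(7)=15, p(8)=22, p(9)=30, p(10)=42, p(11)=56, p(12)=77, p(13)=101, p(14)=135, p(15)=176, p(16)=231, p(17)=297, p(18)=385, p(19)=490, p(20)=627, p(21)=792, p(22)=1002, p(23)=1255, p(24)=1575, p(25)=1958, p(26)=2436, p(27)=3010, p(28)=3718, p(29)=4565, p(30)=5604, p(31)=6842, p(32)=8349, p(33)=10143, p(34)=12310, p(35)=14883, p(36)=17977, p(37)=21637, p(38)=26015, p(39)=31185, p(40)=37338, p(41)=44583, p(42)=53174, p(43)=63261, p(44)=75175, p(45)=89134, p(46)=105558, p(47)=124754, p(48)=147273, p(49)=173525, p(50)=204226, p(51)=239943, p(52)=281589, p(53)=329931, p(54)=386155, p(55)=451276, p(56)=526823, p(57)=614154, p(58)=715220, p(59)=831820, p(60)=966467, p(61)=1121505, p(62)=1300156, p(63)=1505499, p(64)=1741630, p(65)=2012558, p(66)=2323520, p(67)=2679689, p(68)=3087735, p(69)=3554345, p(70)=4087968, p(71)=4697205, p(72)=5392783, p(73)=6185689, p(74)=7089500, p(75)=8118264, p(76)=9289091, p(77)=10619863, p(78)=12132164.
Final step: p(79) = p(78) + p(77) - p(74) - p(72) + p(67) + p(64) - p(57) - p(53) + p(44) + p(39) - p(28) - p(22) + p(9) + p(2)
= 12132164 + 10619863 - 7089500 - 5392783 + 2679689 + 1741630 - 614154 - 329931 + 75175 + 31185 - 3718 - 1002 + 30 + 2
= 13848650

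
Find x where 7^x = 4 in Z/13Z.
10

Baby-step giant-step with step n = ⌈√13⌉ = 4.
Baby steps 7^j mod 13 (j:value) for j=0..3: 0:1, 1:7, 2:10, 3:5.
Giant-step multiplier: 7^(-4) ≡ 7^(12-4) = 7^8 ≡ 3 (mod 13).
Giant steps γ_i = 4·3^i mod 13: γ_0=4, γ_1=12, γ_2=10 (in table at j=2).
x = i·n + j = 2·4 + 2 = 10.
Check: 7^10 ≡ 4 (mod 13).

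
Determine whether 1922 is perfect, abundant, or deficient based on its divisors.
deficient

Proper divisors of 1922: sum = 1 + 2 + 31 + 62 + 961 = 1057
Since 1057 < 1922, 1922 is deficient.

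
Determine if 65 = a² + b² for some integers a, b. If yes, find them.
1² + 8² (a=1, b=8)

Factorization: 65 = 5 × 13
By Fermat: n is sum of two squares iff every prime p ≡ 3 (mod 4) appears to even power.
All primes ≡ 3 (mod 4) appear to even power.
Search a = 0, 1, 2, … for 65 - a² a perfect square: first hit at a = 1: 65 - 1 = 64 = 8².
65 = 1² + 8² = 1 + 64 ✓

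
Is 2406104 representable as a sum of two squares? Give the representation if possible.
Not possible

Factorization: 2406104 = 2^3 × 67^3
By Fermat: n is sum of two squares iff every prime p ≡ 3 (mod 4) appears to even power.
Prime(s) ≡ 3 (mod 4) with odd exponent: [(67, 3)]
Therefore 2406104 cannot be expressed as a² + b².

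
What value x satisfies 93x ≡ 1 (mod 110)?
97

gcd(93, 110) = 1, so the inverse exists.
Extended Euclidean algorithm on (110, 93):
110 = 1 × 93 + 17  ⟹  17 = (1)·110 + (-1)·93
93 = 5 × 17 + 8  ⟹  8 = (-5)·110 + (6)·93
17 = 2 × 8 + 1  ⟹  1 = (11)·110 + (-13)·93
So (-13)·93 ≡ 1 (mod 110), i.e. 93^(-1) ≡ -13 ≡ 97 (mod 110).
Check: 93 × 97 = 9021 ≡ 1 (mod 110)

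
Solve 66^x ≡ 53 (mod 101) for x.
81

Baby-step giant-step with step n = ⌈√101⌉ = 11.
Baby steps 66^j mod 101 (j:value) for j=0..10: 0:1, 1:66, 2:13, 3:50, 4:68, 5:44, 6:76, 7:67, 8:79, 9:63, 10:17.
Giant-step multiplier: 66^(-11) ≡ 66^(100-11) = 66^89 ≡ 46 (mod 101).
Giant steps γ_i = 53·46^i mod 101: γ_0=53, γ_1=14, γ_2=38, γ_3=31, γ_4=12, γ_5=47, γ_6=41, γ_7=68 (in table at j=4).
x = i·n + j = 7·11 + 4 = 81.
Check: 66^81 ≡ 53 (mod 101).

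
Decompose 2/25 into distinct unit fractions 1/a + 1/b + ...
1/13 + 1/325

Greedy algorithm:
2/25: ceiling(25/2) = 13, use 1/13
1/325: ceiling(325/1) = 325, use 1/325
Result: 2/25 = 1/13 + 1/325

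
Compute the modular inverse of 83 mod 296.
107

gcd(83, 296) = 1, so the inverse exists.
Extended Euclidean algorithm on (296, 83):
296 = 3 × 83 + 47  ⟹  47 = (1)·296 + (-3)·83
83 = 1 × 47 + 36  ⟹  36 = (-1)·296 + (4)·83
47 = 1 × 36 + 11  ⟹  11 = (2)·296 + (-7)·83
36 = 3 × 11 + 3  ⟹  3 = (-7)·296 + (25)·83
11 = 3 × 3 + 2  ⟹  2 = (23)·296 + (-82)·83
3 = 1 × 2 + 1  ⟹  1 = (-30)·296 + (107)·83
So (107)·83 ≡ 1 (mod 296), i.e. 83^(-1) ≡ 107 (mod 296).
Check: 83 × 107 = 8881 ≡ 1 (mod 296)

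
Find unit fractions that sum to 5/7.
1/2 + 1/5 + 1/70

Greedy algorithm:
5/7: ceiling(7/5) = 2, use 1/2
3/14: ceiling(14/3) = 5, use 1/5
1/70: ceiling(70/1) = 70, use 1/70
Result: 5/7 = 1/2 + 1/5 + 1/70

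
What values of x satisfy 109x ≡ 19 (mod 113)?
x ≡ 80 (mod 113)

gcd(109, 113) = 1, which divides 19, so solutions exist.
Find 109^(-1) mod 113 by the extended Euclidean algorithm:
113 = 1 × 109 + 4  ⟹  4 = (1)·113 + (-1)·109
109 = 27 × 4 + 1  ⟹  1 = (-27)·113 + (28)·109
So (28)·109 ≡ 1 (mod 113), i.e. 109^(-1) ≡ 28 (mod 113).
x ≡ 28 × 19 = 532 ≡ 80 (mod 113).
Check: 109 × 80 = 8720 ≡ 19 (mod 113).
Unique solution: x ≡ 80 (mod 113)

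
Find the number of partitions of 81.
18004327

p(n) counts ways to write n as a sum of positive integers (order ignored).
Euler's pentagonal recurrence: p(k) = p(k-1) + p(k-2) - p(k-5) - p(k-7) + p(k-12) + p(k-15) - ... (offsets j(3j∓1)/2, signs ++--, p(0)=1, p(<0)=0).
DP table for k = 0..80: p(0)=1, p(1)=1, p(2)=2, p(3)=3, p(4)=5, p(5)=7, p(6)=11, p(7)=15, p(8)=22, p(9)=30, p(10)=42, p(11)=56, p(12)=77, p(13)=101, p(14)=135, p(15)=176, p(16)=231, p(17)=297, p(18)=385, p(19)=490, p(20)=627, p(21)=792, p(22)=1002, p(23)=1255, p(24)=1575, p(25)=1958, p(26)=2436, p(27)=3010, p(28)=3718, p(29)=4565, p(30)=5604, p(31)=6842, p(32)=8349, p(33)=10143, p(34)=12310, p(35)=14883, p(36)=17977, p(37)=21637, p(38)=26015, p(39)=31185, p(40)=37338, p(41)=44583, p(42)=53174, p(43)=63261, p(44)=75175, p(45)=89134, p(46)=105558, p(47)=124754, p(48)=147273, p(49)=173525, p(50)=204226, p(51)=239943, p(52)=281589, p(53)=329931, p(54)=386155, p(55)=451276, p(56)=526823, p(57)=614154, p(58)=715220, p(59)=831820, p(60)=966467, p(61)=1121505, p(62)=1300156, p(63)=1505499, p(64)=1741630, p(65)=2012558, p(66)=2323520, p(67)=2679689, p(68)=3087735, p(69)=3554345, p(70)=4087968, p(71)=4697205, p(72)=5392783, p(73)=6185689, p(74)=7089500, p(75)=8118264, p(76)=9289091, p(77)=10619863, p(78)=12132164, p(79)=13848650, p(80)=15796476.
Final step: p(81) = p(80) + p(79) - p(76) - p(74) + p(69) + p(66) - p(59) - p(55) + p(46) + p(41) - p(30) - p(24) + p(11) + p(4)
= 15796476 + 13848650 - 9289091 - 7089500 + 3554345 + 2323520 - 831820 - 451276 + 105558 + 44583 - 5604 - 1575 + 56 + 5
= 18004327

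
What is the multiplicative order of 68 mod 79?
78

79 is prime, so ord(68) divides φ(79) = 78.
Divisors of 78: 1, 2, 3, 6, 13, 26, 39, 78.
Repeated squaring: 68^1 ≡ 68, 68^2 ≡ 42, 68^4 ≡ 26, 68^8 ≡ 44, 68^16 ≡ 40, 68^32 ≡ 20, 68^64 ≡ 5 (mod 79).
Test 68^d mod 79 for each divisor d in increasing order:
68^1 ≡ 68
68^2 ≡ 42
68^3 = 68^2·68^1 ≡ 12
68^6 = 68^4·68^2 ≡ 65
68^13 = 68^8·68^4·68^1 ≡ 56
68^26 = 68^16·68^8·68^2 ≡ 55
68^39 = 68^32·68^4·68^2·68^1 ≡ 78
68^78 = 68^64·68^8·68^4·68^2 ≡ 1  ← first divisor giving 1
The order is 78.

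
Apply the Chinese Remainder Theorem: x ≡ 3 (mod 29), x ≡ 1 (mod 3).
61

Using Chinese Remainder Theorem:
M = 29 × 3 = 87
M1 = 3, M2 = 29
y1 = 3^(-1) mod 29 = 10
y2 = 29^(-1) mod 3 = 2
x = (3×3×10 + 1×29×2) mod 87 = 61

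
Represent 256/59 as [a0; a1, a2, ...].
[4; 2, 1, 19]

Euclidean algorithm steps:
256 = 4 × 59 + 20
59 = 2 × 20 + 19
20 = 1 × 19 + 1
19 = 19 × 1 + 0
Continued fraction: [4; 2, 1, 19]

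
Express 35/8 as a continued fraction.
[4; 2, 1, 2]

Euclidean algorithm steps:
35 = 4 × 8 + 3
8 = 2 × 3 + 2
3 = 1 × 2 + 1
2 = 2 × 1 + 0
Continued fraction: [4; 2, 1, 2]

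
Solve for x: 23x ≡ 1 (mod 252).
11

gcd(23, 252) = 1, so the inverse exists.
Extended Euclidean algorithm on (252, 23):
252 = 10 × 23 + 22  ⟹  22 = (1)·252 + (-10)·23
23 = 1 × 22 + 1  ⟹  1 = (-1)·252 + (11)·23
So (11)·23 ≡ 1 (mod 252), i.e. 23^(-1) ≡ 11 (mod 252).
Check: 23 × 11 = 253 ≡ 1 (mod 252)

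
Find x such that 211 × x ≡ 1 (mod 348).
127

gcd(211, 348) = 1, so the inverse exists.
Extended Euclidean algorithm on (348, 211):
348 = 1 × 211 + 137  ⟹  137 = (1)·348 + (-1)·211
211 = 1 × 137 + 74  ⟹  74 = (-1)·348 + (2)·211
137 = 1 × 74 + 63  ⟹  63 = (2)·348 + (-3)·211
74 = 1 × 63 + 11  ⟹  11 = (-3)·348 + (5)·211
63 = 5 × 11 + 8  ⟹  8 = (17)·348 + (-28)·211
11 = 1 × 8 + 3  ⟹  3 = (-20)·348 + (33)·211
8 = 2 × 3 + 2  ⟹  2 = (57)·348 + (-94)·211
3 = 1 × 2 + 1  ⟹  1 = (-77)·348 + (127)·211
So (127)·211 ≡ 1 (mod 348), i.e. 211^(-1) ≡ 127 (mod 348).
Check: 211 × 127 = 26797 ≡ 1 (mod 348)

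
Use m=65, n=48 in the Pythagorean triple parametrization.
(1921, 6240, 6529)

Euclid's formula: a = m² - n², b = 2mn, c = m² + n²
m = 65, n = 48
a = 65² - 48² = 4225 - 2304 = 1921
b = 2 × 65 × 48 = 6240
c = 65² + 48² = 4225 + 2304 = 6529
Verification: 1921² + 6240² = 3690241 + 38937600 = 42627841 = 6529² ✓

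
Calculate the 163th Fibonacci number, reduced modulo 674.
173

Matrix identity: Q^n = [[F_(n+1), F_n], [F_n, F_(n-1)]] with Q = [[1,1],[1,0]].
n = 163 = 10100011₂. Square-and-multiply, entries mod 674:
Q^1 = [[1,1],[1,0]]
Q^2 = (Q^1)² = [[2,1],[1,1]]
Q^5 = (Q^2)²·Q = [[8,5],[5,3]]
Q^10 = (Q^5)² = [[89,55],[55,34]]
Q^20 = (Q^10)² = [[162,25],[25,137]]
Q^40 = (Q^20)² = [[583,61],[61,522]]
Q^81 = (Q^40)²·Q = [[549,544],[544,5]]
Q^163 = (Q^81)²·Q = [[271,173],[173,98]]
F_163 mod 674 = Q^163[0][1] = 173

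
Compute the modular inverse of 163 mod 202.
145

gcd(163, 202) = 1, so the inverse exists.
Extended Euclidean algorithm on (202, 163):
202 = 1 × 163 + 39  ⟹  39 = (1)·202 + (-1)·163
163 = 4 × 39 + 7  ⟹  7 = (-4)·202 + (5)·163
39 = 5 × 7 + 4  ⟹  4 = (21)·202 + (-26)·163
7 = 1 × 4 + 3  ⟹  3 = (-25)·202 + (31)·163
4 = 1 × 3 + 1  ⟹  1 = (46)·202 + (-57)·163
So (-57)·163 ≡ 1 (mod 202), i.e. 163^(-1) ≡ -57 ≡ 145 (mod 202).
Check: 163 × 145 = 23635 ≡ 1 (mod 202)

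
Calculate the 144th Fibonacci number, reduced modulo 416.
224

Matrix identity: Q^n = [[F_(n+1), F_n], [F_n, F_(n-1)]] with Q = [[1,1],[1,0]].
n = 144 = 10010000₂. Square-and-multiply, entries mod 416:
Q^1 = [[1,1],[1,0]]
Q^2 = (Q^1)² = [[2,1],[1,1]]
Q^4 = (Q^2)² = [[5,3],[3,2]]
Q^9 = (Q^4)²·Q = [[55,34],[34,21]]
Q^18 = (Q^9)² = [[21,88],[88,349]]
Q^36 = (Q^18)² = [[281,112],[112,169]]
Q^72 = (Q^36)² = [[401,64],[64,337]]
Q^144 = (Q^72)² = [[161,224],[224,353]]
F_144 mod 416 = Q^144[0][1] = 224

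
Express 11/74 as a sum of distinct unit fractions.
1/7 + 1/173 + 1/89614

Greedy algorithm:
11/74: ceiling(74/11) = 7, use 1/7
3/518: ceiling(518/3) = 173, use 1/173
1/89614: ceiling(89614/1) = 89614, use 1/89614
Result: 11/74 = 1/7 + 1/173 + 1/89614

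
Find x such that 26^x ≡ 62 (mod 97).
16

Baby-step giant-step with step n = ⌈√97⌉ = 10.
Baby steps 26^j mod 97 (j:value) for j=0..9: 0:1, 1:26, 2:94, 3:19, 4:9, 5:40, 6:70, 7:74, 8:81, 9:69.
Giant-step multiplier: 26^(-10) ≡ 26^(96-10) = 26^86 ≡ 95 (mod 97).
Giant steps γ_i = 62·95^i mod 97: γ_0=62, γ_1=70 (in table at j=6).
x = i·n + j = 1·10 + 6 = 16.
Check: 26^16 ≡ 62 (mod 97).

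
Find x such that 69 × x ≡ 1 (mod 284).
177

gcd(69, 284) = 1, so the inverse exists.
Extended Euclidean algorithm on (284, 69):
284 = 4 × 69 + 8  ⟹  8 = (1)·284 + (-4)·69
69 = 8 × 8 + 5  ⟹  5 = (-8)·284 + (33)·69
8 = 1 × 5 + 3  ⟹  3 = (9)·284 + (-37)·69
5 = 1 × 3 + 2  ⟹  2 = (-17)·284 + (70)·69
3 = 1 × 2 + 1  ⟹  1 = (26)·284 + (-107)·69
So (-107)·69 ≡ 1 (mod 284), i.e. 69^(-1) ≡ -107 ≡ 177 (mod 284).
Check: 69 × 177 = 12213 ≡ 1 (mod 284)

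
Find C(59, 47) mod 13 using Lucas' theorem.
0

Using Lucas' theorem:
Write n=59 and k=47 in base 13:
n in base 13: [4, 7]
k in base 13: [3, 8]
C(59,47) mod 13 = ∏ C(n_i, k_i) mod 13
Digit binomials (mod 13): C(4,3) = 4; C(7,8) = 0 (k_i > n_i)
Product: 4 × 0 = 0 ≡ 0 (mod 13)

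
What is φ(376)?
184

376 = 2^3 × 47
φ(n) = n × ∏(1 - 1/p) for each prime p dividing n
φ(376) = 376 × (1 - 1/2) × (1 - 1/47) = 184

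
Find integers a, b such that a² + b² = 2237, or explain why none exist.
11² + 46² (a=11, b=46)

Factorization: 2237 = 2237
By Fermat: n is sum of two squares iff every prime p ≡ 3 (mod 4) appears to even power.
All primes ≡ 3 (mod 4) appear to even power.
Search a = 0, 1, 2, … for 2237 - a² a perfect square: first hit at a = 11: 2237 - 121 = 2116 = 46².
2237 = 11² + 46² = 121 + 2116 ✓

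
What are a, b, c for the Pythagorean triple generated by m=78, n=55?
(3059, 8580, 9109)

Euclid's formula: a = m² - n², b = 2mn, c = m² + n²
m = 78, n = 55
a = 78² - 55² = 6084 - 3025 = 3059
b = 2 × 78 × 55 = 8580
c = 78² + 55² = 6084 + 3025 = 9109
Verification: 3059² + 8580² = 9357481 + 73616400 = 82973881 = 9109² ✓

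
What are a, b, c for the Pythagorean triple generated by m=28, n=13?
(615, 728, 953)

Euclid's formula: a = m² - n², b = 2mn, c = m² + n²
m = 28, n = 13
a = 28² - 13² = 784 - 169 = 615
b = 2 × 28 × 13 = 728
c = 28² + 13² = 784 + 169 = 953
Verification: 615² + 728² = 378225 + 529984 = 908209 = 953² ✓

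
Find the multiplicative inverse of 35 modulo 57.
44

gcd(35, 57) = 1, so the inverse exists.
Extended Euclidean algorithm on (57, 35):
57 = 1 × 35 + 22  ⟹  22 = (1)·57 + (-1)·35
35 = 1 × 22 + 13  ⟹  13 = (-1)·57 + (2)·35
22 = 1 × 13 + 9  ⟹  9 = (2)·57 + (-3)·35
13 = 1 × 9 + 4  ⟹  4 = (-3)·57 + (5)·35
9 = 2 × 4 + 1  ⟹  1 = (8)·57 + (-13)·35
So (-13)·35 ≡ 1 (mod 57), i.e. 35^(-1) ≡ -13 ≡ 44 (mod 57).
Check: 35 × 44 = 1540 ≡ 1 (mod 57)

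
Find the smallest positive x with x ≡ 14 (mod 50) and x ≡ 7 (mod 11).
414

Using Chinese Remainder Theorem:
M = 50 × 11 = 550
M1 = 11, M2 = 50
y1 = 11^(-1) mod 50 = 41
y2 = 50^(-1) mod 11 = 2
x = (14×11×41 + 7×50×2) mod 550 = 414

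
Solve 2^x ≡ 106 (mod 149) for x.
19

Baby-step giant-step with step n = ⌈√149⌉ = 13.
Baby steps 2^j mod 149 (j:value) for j=0..12: 0:1, 1:2, 2:4, 3:8, 4:16, 5:32, 6:64, 7:128, 8:107, 9:65, 10:130, 11:111, 12:73.
Giant-step multiplier: 2^(-13) ≡ 2^(148-13) = 2^135 ≡ 99 (mod 149).
Giant steps γ_i = 106·99^i mod 149: γ_0=106, γ_1=64 (in table at j=6).
x = i·n + j = 1·13 + 6 = 19.
Check: 2^19 ≡ 106 (mod 149).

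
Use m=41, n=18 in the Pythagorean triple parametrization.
(1357, 1476, 2005)

Euclid's formula: a = m² - n², b = 2mn, c = m² + n²
m = 41, n = 18
a = 41² - 18² = 1681 - 324 = 1357
b = 2 × 41 × 18 = 1476
c = 41² + 18² = 1681 + 324 = 2005
Verification: 1357² + 1476² = 1841449 + 2178576 = 4020025 = 2005² ✓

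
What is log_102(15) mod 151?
77

Baby-step giant-step with step n = ⌈√151⌉ = 13.
Baby steps 102^j mod 151 (j:value) for j=0..12: 0:1, 1:102, 2:136, 3:131, 4:74, 5:149, 6:98, 7:30, 8:40, 9:3, 10:4, 11:106, 12:91.
Giant-step multiplier: 102^(-13) ≡ 102^(150-13) = 102^137 ≡ 134 (mod 151).
Giant steps γ_i = 15·134^i mod 151: γ_0=15, γ_1=47, γ_2=107, γ_3=144, γ_4=119, γ_5=91 (in table at j=12).
x = i·n + j = 5·13 + 12 = 77.
Check: 102^77 ≡ 15 (mod 151).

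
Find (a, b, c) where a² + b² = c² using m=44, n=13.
(1767, 1144, 2105)

Euclid's formula: a = m² - n², b = 2mn, c = m² + n²
m = 44, n = 13
a = 44² - 13² = 1936 - 169 = 1767
b = 2 × 44 × 13 = 1144
c = 44² + 13² = 1936 + 169 = 2105
Verification: 1767² + 1144² = 3122289 + 1308736 = 4431025 = 2105² ✓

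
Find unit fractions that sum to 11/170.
1/16 + 1/454 + 1/308720

Greedy algorithm:
11/170: ceiling(170/11) = 16, use 1/16
3/1360: ceiling(1360/3) = 454, use 1/454
1/308720: ceiling(308720/1) = 308720, use 1/308720
Result: 11/170 = 1/16 + 1/454 + 1/308720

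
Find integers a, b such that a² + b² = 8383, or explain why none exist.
Not possible

Factorization: 8383 = 83 × 101
By Fermat: n is sum of two squares iff every prime p ≡ 3 (mod 4) appears to even power.
Prime(s) ≡ 3 (mod 4) with odd exponent: [(83, 1)]
Therefore 8383 cannot be expressed as a² + b².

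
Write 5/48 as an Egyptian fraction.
1/10 + 1/240

Greedy algorithm:
5/48: ceiling(48/5) = 10, use 1/10
1/240: ceiling(240/1) = 240, use 1/240
Result: 5/48 = 1/10 + 1/240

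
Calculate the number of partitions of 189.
1527273599625

p(n) counts ways to write n as a sum of positive integers (order ignored).
Euler's pentagonal recurrence: p(k) = p(k-1) + p(k-2) - p(k-5) - p(k-7) + p(k-12) + p(k-15) - ... (offsets j(3j∓1)/2, signs ++--, p(0)=1, p(<0)=0).
DP table for k = 0..188: p(0)=1, p(1)=1, p(2)=2, p(3)=3, p(4)=5, p(5)=7, p(6)=11, p(7)=15, p(8)=22, p(9)=30, p(10)=42, p(11)=56, p(12)=77, p(13)=101, p(14)=135, p(15)=176, p(16)=231, p(17)=297, p(18)=385, p(19)=490, p(20)=627, p(21)=792, p(22)=1002, p(23)=1255, p(24)=1575, p(25)=1958, p(26)=2436, p(27)=3010, p(28)=3718, p(29)=4565, p(30)=5604, p(31)=6842, p(32)=8349, p(33)=10143, p(34)=12310, p(35)=14883, p(36)=17977, p(37)=21637, p(38)=26015, p(39)=31185, p(40)=37338, p(41)=44583, p(42)=53174, p(43)=63261, p(44)=75175, p(45)=89134, p(46)=105558, p(47)=124754, p(48)=147273, p(49)=173525, p(50)=204226, p(51)=239943, p(52)=281589, p(53)=329931, p(54)=386155, p(55)=451276, p(56)=526823, p(57)=614154, p(58)=715220, p(59)=831820, p(60)=966467, p(61)=1121505, p(62)=1300156, p(63)=1505499, p(64)=1741630, p(65)=2012558, p(66)=2323520, p(67)=2679689, p(68)=3087735, p(69)=3554345, p(70)=4087968, p(71)=4697205, p(72)=5392783, p(73)=6185689, p(74)=7089500, p(75)=8118264, p(76)=9289091, p(77)=10619863, p(78)=12132164, p(79)=13848650, p(80)=15796476, p(81)=18004327, p(82)=20506255, p(83)=23338469, p(84)=26543660, p(85)=30167357, p(86)=34262962, p(87)=38887673, p(88)=44108109, p(89)=49995925, p(90)=56634173, p(91)=64112359, p(92)=72533807, p(93)=82010177, p(94)=92669720, p(95)=104651419, p(96)=118114304, p(97)=133230930, p(98)=150198136, p(99)=169229875, p(100)=190569292, p(101)=214481126, p(102)=241265379, p(103)=271248950, p(104)=304801365, p(105)=342325709, p(106)=384276336, p(107)=431149389, p(108)=483502844, p(109)=541946240, p(110)=607163746, p(111)=679903203, p(112)=761002156, p(113)=851376628, p(114)=952050665, p(115)=1064144451, p(116)=1188908248, p(117)=1327710076, p(118)=1482074143, p(119)=1653668665, p(120)=1844349560, p(121)=2056148051, p(122)=2291320912, p(123)=2552338241, p(124)=2841940500, p(125)=3163127352, p(126)=3519222692, p(127)=3913864295, p(128)=4351078600, p(129)=4835271870, p(130)=5371315400, p(131)=5964539504, p(132)=6620830889, p(133)=7346629512, p(134)=8149040695, p(135)=9035836076, p(136)=10015581680, p(137)=11097645016, p(138)=12292341831, p(139)=13610949895, p(140)=15065878135, p(141)=16670689208, p(142)=18440293320, p(143)=20390982757, p(144)=22540654445, p(145)=24908858009, p(146)=27517052599, p(147)=30388671978, p(148)=33549419497, p(149)=37027355200, p(150)=40853235313, p(151)=45060624582, p(152)=49686288421, p(153)=54770336324, p(154)=60356673280, p(155)=66493182097, p(156)=73232243759, p(157)=80630964769, p(158)=88751778802, p(159)=97662728555, p(160)=107438159466, p(161)=118159068427, p(162)=129913904637, p(163)=142798995930, p(164)=156919475295, p(165)=172389800255, p(166)=189334822579, p(167)=207890420102, p(168)=228204732751, p(169)=250438925115, p(170)=274768617130, p(171)=301384802048, p(172)=330495499613, p(173)=362326859895, p(174)=397125074750, p(175)=435157697830, p(176)=476715857290, p(177)=522115831195, p(178)=571701605655, p(179)=625846753120, p(180)=684957390936, p(181)=749474411781, p(182)=819876908323, p(183)=896684817527, p(184)=980462880430, p(185)=1071823774337, p(186)=1171432692373, p(187)=1280011042268, p(188)=1398341745571.
Final step: p(189) = p(188) + p(187) - p(184) - p(182) + p(177) + p(174) - p(167) - p(163) + p(154) + p(149) - p(138) - p(132) + p(119) + p(112) - p(97) - p(89) + p(72) + p(63) - p(44) - p(34) + p(13) + p(2)
= 1398341745571 + 1280011042268 - 980462880430 - 819876908323 + 522115831195 + 397125074750 - 207890420102 - 142798995930 + 60356673280 + 37027355200 - 12292341831 - 6620830889 + 1653668665 + 761002156 - 133230930 - 49995925 + 5392783 + 1505499 - 75175 - 12310 + 101 + 2
= 1527273599625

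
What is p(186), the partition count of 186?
1171432692373

p(n) counts ways to write n as a sum of positive integers (order ignored).
Euler's pentagonal recurrence: p(k) = p(k-1) + p(k-2) - p(k-5) - p(k-7) + p(k-12) + p(k-15) - ... (offsets j(3j∓1)/2, signs ++--, p(0)=1, p(<0)=0).
DP table for k = 0..185: p(0)=1, p(1)=1, p(2)=2, p(3)=3, p(4)=5, p(5)=7, p(6)=11, p(7)=15, p(8)=22, p(9)=30, p(10)=42, p(11)=56, p(12)=77, p(13)=101, p(14)=135, p(15)=176, p(16)=231, p(17)=297, p(18)=385, p(19)=490, p(20)=627, p(21)=792, p(22)=1002, p(23)=1255, p(24)=1575, p(25)=1958, p(26)=2436, p(27)=3010, p(28)=3718, p(29)=4565, p(30)=5604, p(31)=6842, p(32)=8349, p(33)=10143, p(34)=12310, p(35)=14883, p(36)=17977, p(37)=21637, p(38)=26015, p(39)=31185, p(40)=37338, p(41)=44583, p(42)=53174, p(43)=63261, p(44)=75175, p(45)=89134, p(46)=105558, p(47)=124754, p(48)=147273, p(49)=173525, p(50)=204226, p(51)=239943, p(52)=281589, p(53)=329931, p(54)=386155, p(55)=451276, p(56)=526823, p(57)=614154, p(58)=715220, p(59)=831820, p(60)=966467, p(61)=1121505, p(62)=1300156, p(63)=1505499, p(64)=1741630, p(65)=2012558, p(66)=2323520, p(67)=2679689, p(68)=3087735, p(69)=3554345, p(70)=4087968, p(71)=4697205, p(72)=5392783, p(73)=6185689, p(74)=7089500, p(75)=8118264, p(76)=9289091, p(77)=10619863, p(78)=12132164, p(79)=13848650, p(80)=15796476, p(81)=18004327, p(82)=20506255, p(83)=23338469, p(84)=26543660, p(85)=30167357, p(86)=34262962, p(87)=38887673, p(88)=44108109, p(89)=49995925, p(90)=56634173, p(91)=64112359, p(92)=72533807, p(93)=82010177, p(94)=92669720, p(95)=104651419, p(96)=118114304, p(97)=133230930, p(98)=150198136, p(99)=169229875, p(100)=190569292, p(101)=214481126, p(102)=241265379, p(103)=271248950, p(104)=304801365, p(105)=342325709, p(106)=384276336, p(107)=431149389, p(108)=483502844, p(109)=541946240, p(110)=607163746, p(111)=679903203, p(112)=761002156, p(113)=851376628, p(114)=952050665, p(115)=1064144451, p(116)=1188908248, p(117)=1327710076, p(118)=1482074143, p(119)=1653668665, p(120)=1844349560, p(121)=2056148051, p(122)=2291320912, p(123)=2552338241, p(124)=2841940500, p(125)=3163127352, p(126)=3519222692, p(127)=3913864295, p(128)=4351078600, p(129)=4835271870, p(130)=5371315400, p(131)=5964539504, p(132)=6620830889, p(133)=7346629512, p(134)=8149040695, p(135)=9035836076, p(136)=10015581680, p(137)=11097645016, p(138)=12292341831, p(139)=13610949895, p(140)=15065878135, p(141)=16670689208, p(142)=18440293320, p(143)=20390982757, p(144)=22540654445, p(145)=24908858009, p(146)=27517052599, p(147)=30388671978, p(148)=33549419497, p(149)=37027355200, p(150)=40853235313, p(151)=45060624582, p(152)=49686288421, p(153)=54770336324, p(154)=60356673280, p(155)=66493182097, p(156)=73232243759, p(157)=80630964769, p(158)=88751778802, p(159)=97662728555, p(160)=107438159466, p(161)=118159068427, p(162)=129913904637, p(163)=142798995930, p(164)=156919475295, p(165)=172389800255, p(166)=189334822579, p(167)=207890420102, p(168)=228204732751, p(169)=250438925115, p(170)=274768617130, p(171)=301384802048, p(172)=330495499613, p(173)=362326859895, p(174)=397125074750, p(175)=435157697830, p(176)=476715857290, p(177)=522115831195, p(178)=571701605655, p(179)=625846753120, p(180)=684957390936, p(181)=749474411781, p(182)=819876908323, p(183)=896684817527, p(184)=980462880430, p(185)=1071823774337.
Final step: p(186) = p(185) + p(184) - p(181) - p(179) + p(174) + p(171) - p(164) - p(160) + p(151) + p(146) - p(135) - p(129) + p(116) + p(109) - p(94) - p(86) + p(69) + p(60) - p(41) - p(31) + p(10)
= 1071823774337 + 980462880430 - 749474411781 - 625846753120 + 397125074750 + 301384802048 - 156919475295 - 107438159466 + 45060624582 + 27517052599 - 9035836076 - 4835271870 + 1188908248 + 541946240 - 92669720 - 34262962 + 3554345 + 966467 - 44583 - 6842 + 42
= 1171432692373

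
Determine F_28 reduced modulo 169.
91

Matrix identity: Q^n = [[F_(n+1), F_n], [F_n, F_(n-1)]] with Q = [[1,1],[1,0]].
n = 28 = 11100₂. Square-and-multiply, entries mod 169:
Q^1 = [[1,1],[1,0]]
Q^3 = (Q^1)²·Q = [[3,2],[2,1]]
Q^7 = (Q^3)²·Q = [[21,13],[13,8]]
Q^14 = (Q^7)² = [[103,39],[39,64]]
Q^28 = (Q^14)² = [[131,91],[91,40]]
F_28 mod 169 = Q^28[0][1] = 91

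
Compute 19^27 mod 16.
11

Repeated squaring. Binary of 27 = 11011.
19^1 ≡ 3 (mod 16); 19^2 ≡ 9 (mod 16); 19^4 ≡ 1 (mod 16); 19^8 ≡ 1 (mod 16); 19^16 ≡ 1 (mod 16)
19^27 = 19^1 × 19^2 × 19^8 × 19^16 ≡ 11 (mod 16)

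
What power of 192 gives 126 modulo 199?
190

Baby-step giant-step with step n = ⌈√199⌉ = 15.
Baby steps 192^j mod 199 (j:value) for j=0..14: 0:1, 1:192, 2:49, 3:55, 4:13, 5:108, 6:40, 7:118, 8:169, 9:11, 10:122, 11:141, 12:8, 13:143, 14:193.
Giant-step multiplier: 192^(-15) ≡ 192^(198-15) = 192^183 ≡ 109 (mod 199).
Giant steps γ_i = 126·109^i mod 199: γ_0=126, γ_1=3, γ_2=128, γ_3=22, γ_4=10, γ_5=95, γ_6=7, γ_7=166, γ_8=184, γ_9=156, γ_10=89, γ_11=149, γ_12=122 (in table at j=10).
x = i·n + j = 12·15 + 10 = 190.
Check: 192^190 ≡ 126 (mod 199).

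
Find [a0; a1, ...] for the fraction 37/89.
[0; 2, 2, 2, 7]

Euclidean algorithm steps:
37 = 0 × 89 + 37
89 = 2 × 37 + 15
37 = 2 × 15 + 7
15 = 2 × 7 + 1
7 = 7 × 1 + 0
Continued fraction: [0; 2, 2, 2, 7]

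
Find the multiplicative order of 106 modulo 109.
54

109 is prime, so ord(106) divides φ(109) = 108.
Divisors of 108: 1, 2, 3, 4, 6, 9, 12, 18, 27, 36, 54, 108.
Repeated squaring: 106^1 ≡ 106, 106^2 ≡ 9, 106^4 ≡ 81, 106^8 ≡ 21, 106^16 ≡ 5, 106^32 ≡ 25, 106^64 ≡ 80 (mod 109).
Test 106^d mod 109 for each divisor d in increasing order:
106^1 ≡ 106
106^2 ≡ 9
106^3 = 106^2·106^1 ≡ 82
106^4 ≡ 81
106^6 = 106^4·106^2 ≡ 75
106^9 = 106^8·106^1 ≡ 46
106^12 = 106^8·106^4 ≡ 66
106^18 = 106^16·106^2 ≡ 45
106^27 = 106^16·106^8·106^2·106^1 ≡ 108
106^36 = 106^32·106^4 ≡ 63
106^54 = 106^32·106^16·106^4·106^2 ≡ 1  ← first divisor giving 1
The order is 54.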